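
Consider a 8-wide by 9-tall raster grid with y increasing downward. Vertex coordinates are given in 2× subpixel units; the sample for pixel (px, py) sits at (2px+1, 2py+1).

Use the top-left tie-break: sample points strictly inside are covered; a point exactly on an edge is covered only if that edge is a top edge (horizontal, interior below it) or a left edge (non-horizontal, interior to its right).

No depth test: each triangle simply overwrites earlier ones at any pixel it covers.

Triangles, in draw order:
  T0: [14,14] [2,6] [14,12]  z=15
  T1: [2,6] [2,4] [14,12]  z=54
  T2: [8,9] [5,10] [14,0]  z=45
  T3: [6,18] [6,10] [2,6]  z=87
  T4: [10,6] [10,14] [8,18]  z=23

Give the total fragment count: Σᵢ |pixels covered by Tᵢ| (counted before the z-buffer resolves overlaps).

T0:
  2·area = 24
  edge (14, 14)→(2, 6): d=(-12,-8) top-left  bias=+0
  edge (2, 6)→(14, 12): d=(12,6) right/bottom  bias=-1
  edge (14, 12)→(14, 14): d=(0,2) right/bottom  bias=-1
    (3,4)@(7, 9): e=[4,6,14] → #
    (4,4)@(9, 9): e=[20,-6,10] → ·
    (3,5)@(7, 11): e=[-20,30,14] → ·
    (5,5)@(11, 11): e=[12,6,6] → #
    (6,5)@(13, 11): e=[28,-6,2] → ·
    (5,6)@(11, 13): e=[-12,30,6] → ·
    (6,6)@(13, 13): e=[4,18,2] → #
    (7,6)@(15, 13): e=[20,6,-2] → ·
    (6,7)@(13, 15): e=[-20,42,2] → ·
  covered (3 px):
    · · · · · · · ·
    · · · · · · · ·
    · · · · · · · ·
    · · · · · · · ·
    · · · # · · · ·
    · · · · · # · ·
    · · · · · · # ·
    · · · · · · · ·
    · · · · · · · ·
T1:
  2·area = 24
  edge (2, 6)→(2, 4): d=(0,-2) top-left  bias=+0
  edge (2, 4)→(14, 12): d=(12,8) right/bottom  bias=-1
  edge (14, 12)→(2, 6): d=(-12,-6) top-left  bias=+0
    (1,2)@(3, 5): e=[2,4,18] → #
    (2,2)@(5, 5): e=[6,-12,30] → ·
    (1,3)@(3, 7): e=[2,28,-6] → ·
    (2,3)@(5, 7): e=[6,12,6] → #
    (3,3)@(7, 7): e=[10,-4,18] → ·
    (2,4)@(5, 9): e=[6,36,-18] → ·
    (4,4)@(9, 9): e=[14,4,6] → #
    (5,4)@(11, 9): e=[18,-12,18] → ·
    (4,5)@(9, 11): e=[14,28,-18] → ·
  covered (3 px):
    · · · · · · · ·
    · · · · · · · ·
    · # · · · · · ·
    · · # · · · · ·
    · · · · # · · ·
    · · · · · · · ·
    · · · · · · · ·
    · · · · · · · ·
    · · · · · · · ·
T2:
  2·area = 21
  edge (8, 9)→(5, 10): d=(-3,1) right/bottom  bias=-1
  edge (5, 10)→(14, 0): d=(9,-10) top-left  bias=+0
  edge (14, 0)→(8, 9): d=(-6,9) right/bottom  bias=-1
    (4,3)@(9, 7): e=[5,13,3] → #
    (5,3)@(11, 7): e=[3,33,-15] → ·
    (3,4)@(7, 9): e=[1,11,9] → #
    (4,4)@(9, 9): e=[-1,31,-9] → ·
    (3,5)@(7, 11): e=[-5,29,-3] → ·
  covered (2 px):
    · · · · · · · ·
    · · · · · · · ·
    · · · · · · · ·
    · · · · # · · ·
    · · · # · · · ·
    · · · · · · · ·
    · · · · · · · ·
    · · · · · · · ·
    · · · · · · · ·
T3:
  2·area = 32  (B↔C swapped to make it positive)
  edge (6, 18)→(2, 6): d=(-4,-12) top-left  bias=+0
  edge (2, 6)→(6, 10): d=(4,4) right/bottom  bias=-1
  edge (6, 10)→(6, 18): d=(0,8) right/bottom  bias=-1
    (0,1)@(1, 3): e=[0,-8,40] → ·  [on edge]
    (0,2)@(1, 5): e=[-8,0,40] → ·  [on edge]
    (1,3)@(3, 7): e=[8,0,24] → ·  [on edge]
    (1,4)@(3, 9): e=[0,8,24] → #  [on edge]
    (2,4)@(5, 9): e=[24,0,8] → ·  [on edge]
    (1,5)@(3, 11): e=[-8,16,24] → ·
    (2,5)@(5, 11): e=[16,8,8] → #
    (3,5)@(7, 11): e=[40,0,-8] → ·  [on edge]
    (2,6)@(5, 13): e=[8,16,8] → #
    (3,6)@(7, 13): e=[32,8,-8] → ·
    (4,6)@(9, 13): e=[56,0,-24] → ·  [on edge]
    (2,7)@(5, 15): e=[0,24,8] → #  [on edge]
    (5,7)@(11, 15): e=[72,0,-40] → ·  [on edge]
    (6,8)@(13, 17): e=[88,0,-56] → ·  [on edge]
  covered (4 px):
    · · · · · · · ·
    · · · · · · · ·
    · · · · · · · ·
    · · · · · · · ·
    · # · · · · · ·
    · · # · · · · ·
    · · # · · · · ·
    · · # · · · · ·
    · · · · · · · ·
T4:
  2·area = 16
  edge (10, 6)→(10, 14): d=(0,8) right/bottom  bias=-1
  edge (10, 14)→(8, 18): d=(-2,4) right/bottom  bias=-1
  edge (8, 18)→(10, 6): d=(2,-12) top-left  bias=+0
    (4,6)@(9, 13): e=[8,6,2] → #
    (5,6)@(11, 13): e=[-8,-2,26] → ·
    (4,7)@(9, 15): e=[8,2,6] → #
    (5,7)@(11, 15): e=[-8,-6,30] → ·
    (4,8)@(9, 17): e=[8,-2,10] → ·
  covered (2 px):
    · · · · · · · ·
    · · · · · · · ·
    · · · · · · · ·
    · · · · · · · ·
    · · · · · · · ·
    · · · · · · · ·
    · · · · # · · ·
    · · · · # · · ·
    · · · · · · · ·

Answer: 14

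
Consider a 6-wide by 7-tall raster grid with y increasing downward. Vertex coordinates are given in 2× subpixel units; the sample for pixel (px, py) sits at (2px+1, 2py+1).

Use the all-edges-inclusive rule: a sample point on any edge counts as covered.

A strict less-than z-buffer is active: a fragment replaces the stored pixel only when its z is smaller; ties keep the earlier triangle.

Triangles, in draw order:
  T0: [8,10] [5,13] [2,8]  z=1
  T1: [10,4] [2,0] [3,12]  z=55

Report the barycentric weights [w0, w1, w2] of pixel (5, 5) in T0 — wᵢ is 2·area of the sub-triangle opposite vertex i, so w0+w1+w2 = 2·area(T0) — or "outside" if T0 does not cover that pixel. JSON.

T0:
  2·area = 24
  edge (8, 10)→(5, 13): d=(-3,3) inclusive
  edge (5, 13)→(2, 8): d=(-3,-5) inclusive
  edge (2, 8)→(8, 10): d=(6,2) inclusive
    (5,3)@(11, 7): e=[0,48,-24] → ·  [on edge]
    (1,4)@(3, 9): e=[18,2,4] → █
    (2,4)@(5, 9): e=[12,12,0] → █  [on edge]
    (3,4)@(7, 9): e=[6,22,-4] → ·
    (4,4)@(9, 9): e=[0,32,-8] → ·  [on edge]
    (1,5)@(3, 11): e=[12,-4,16] → ·
    (2,5)@(5, 11): e=[6,6,12] → █
    (3,5)@(7, 11): e=[0,16,8] → █  [on edge]
    (4,5)@(9, 11): e=[-6,26,4] → ·
    (5,5)@(11, 11): e=[-12,36,0] → ·  [on edge]
    (2,6)@(5, 13): e=[0,0,24] → █  [on edge]
    (3,6)@(7, 13): e=[-6,10,20] → ·
  covered (5 px):
    · · · · · ·
    · · · · · ·
    · · · · · ·
    · · · · · ·
    · █ █ · · ·
    · · █ █ · ·
    · · █ · · ·
T1:
  2·area = 92  (B↔C swapped to make it positive)
  edge (10, 4)→(3, 12): d=(-7,8) inclusive
  edge (3, 12)→(2, 0): d=(-1,-12) inclusive
  edge (2, 0)→(10, 4): d=(8,4) inclusive
    (1,0)@(3, 1): e=[77,11,4] → █
    (2,0)@(5, 1): e=[61,35,-4] → ·
    (1,1)@(3, 3): e=[63,9,20] → █
    (2,1)@(5, 3): e=[47,33,12] → █
    (3,1)@(7, 3): e=[31,57,4] → █
    (4,1)@(9, 3): e=[15,81,-4] → ·
    (1,2)@(3, 5): e=[49,7,36] → █
    (4,2)@(9, 5): e=[1,79,12] → █
    (5,2)@(11, 5): e=[-15,103,4] → ·
    (1,3)@(3, 7): e=[35,5,52] → █
    (4,3)@(9, 7): e=[-13,77,28] → ·
    (1,4)@(3, 9): e=[21,3,68] → █
  covered (14 px):
    · █ · · · ·
    · █ █ █ · ·
    · █ █ █ █ ·
    · █ █ █ · ·
    · █ █ · · ·
    · █ · · · ·
    · · · · · ·

Final: "outside"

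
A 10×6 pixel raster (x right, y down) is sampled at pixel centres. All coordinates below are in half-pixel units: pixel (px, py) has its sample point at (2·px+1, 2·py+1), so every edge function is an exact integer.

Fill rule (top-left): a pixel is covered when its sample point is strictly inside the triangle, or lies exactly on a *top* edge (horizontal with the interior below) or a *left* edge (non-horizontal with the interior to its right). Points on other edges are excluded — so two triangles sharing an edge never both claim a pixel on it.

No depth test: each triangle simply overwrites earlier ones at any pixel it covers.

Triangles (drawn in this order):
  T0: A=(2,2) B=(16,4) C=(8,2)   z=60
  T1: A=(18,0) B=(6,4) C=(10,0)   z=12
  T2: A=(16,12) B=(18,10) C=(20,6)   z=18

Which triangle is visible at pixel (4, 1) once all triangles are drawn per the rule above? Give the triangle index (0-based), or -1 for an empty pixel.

T0:
  2·area = 12  (B↔C swapped to make it positive)
  edge (2, 2)→(8, 2): d=(6,0) top-left  bias=+0
  edge (8, 2)→(16, 4): d=(8,2) right/bottom  bias=-1
  edge (16, 4)→(2, 2): d=(-14,-2) top-left  bias=+0
    (4,1)@(9, 3): e=[6,6,0] → X  [on edge]
    (5,1)@(11, 3): e=[6,2,4] → X
    (6,1)@(13, 3): e=[6,-2,8] → .
    (4,2)@(9, 5): e=[18,22,-28] → .
    (5,2)@(11, 5): e=[18,18,-24] → .
  covered (2 px):
    . . . . . . . . . .
    . . . . X X . . . .
    . . . . . . . . . .
    . . . . . . . . . .
    . . . . . . . . . .
    . . . . . . . . . .
T1:
  2·area = 32
  edge (18, 0)→(6, 4): d=(-12,4) right/bottom  bias=-1
  edge (6, 4)→(10, 0): d=(4,-4) top-left  bias=+0
  edge (10, 0)→(18, 0): d=(8,0) top-left  bias=+0
    (4,0)@(9, 1): e=[24,0,8] → X  [on edge]
    (5,0)@(11, 1): e=[16,8,8] → X
    (6,0)@(13, 1): e=[8,16,8] → X
    (7,0)@(15, 1): e=[0,24,8] → .  [on edge]
    (3,1)@(7, 3): e=[8,0,24] → X  [on edge]
    (4,1)@(9, 3): e=[0,8,24] → .  [on edge]
    (5,1)@(11, 3): e=[-8,16,24] → .
    (6,1)@(13, 3): e=[-16,24,24] → .
    (1,2)@(3, 5): e=[0,-8,40] → .  [on edge]
    (2,2)@(5, 5): e=[-8,0,40] → .  [on edge]
    (3,2)@(7, 5): e=[-16,8,40] → .
    (1,3)@(3, 7): e=[-24,0,56] → .  [on edge]
    (0,4)@(1, 9): e=[-40,0,72] → .  [on edge]
  covered (4 px):
    . . . . X X X . . .
    . . . X . . . . . .
    . . . . . . . . . .
    . . . . . . . . . .
    . . . . . . . . . .
    . . . . . . . . . .
T2:
  2·area = 4  (B↔C swapped to make it positive)
  edge (16, 12)→(20, 6): d=(4,-6) top-left  bias=+0
  edge (20, 6)→(18, 10): d=(-2,4) right/bottom  bias=-1
  edge (18, 10)→(16, 12): d=(-2,2) right/bottom  bias=-1
    (9,4)@(19, 9): e=[6,-2,0] → .  [on edge]
    (8,5)@(17, 11): e=[2,2,0] → .  [on edge]
  covered (0 px):
    . . . . . . . . . .
    . . . . . . . . . .
    . . . . . . . . . .
    . . . . . . . . . .
    . . . . . . . . . .
    . . . . . . . . . .

Z-buffer (winner per pixel, '.' = empty):
  . . . . 1 1 1 . . .
  . . . 1 0 0 . . . .
  . . . . . . . . . .
  . . . . . . . . . .
  . . . . . . . . . .
  . . . . . . . . . .

Result: 0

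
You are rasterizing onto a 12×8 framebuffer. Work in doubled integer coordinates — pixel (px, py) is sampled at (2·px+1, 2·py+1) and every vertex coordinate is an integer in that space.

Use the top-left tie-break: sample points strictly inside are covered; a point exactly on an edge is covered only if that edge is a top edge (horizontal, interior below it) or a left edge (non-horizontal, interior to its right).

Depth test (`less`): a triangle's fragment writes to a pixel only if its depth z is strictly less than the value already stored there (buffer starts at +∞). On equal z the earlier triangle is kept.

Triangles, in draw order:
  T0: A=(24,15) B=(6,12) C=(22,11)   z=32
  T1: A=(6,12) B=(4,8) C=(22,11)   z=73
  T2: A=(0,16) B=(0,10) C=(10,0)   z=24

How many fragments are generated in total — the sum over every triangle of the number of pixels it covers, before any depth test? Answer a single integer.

T0:
  2·area = 66
  edge (24, 15)→(6, 12): d=(-18,-3) top-left  bias=+0
  edge (6, 12)→(22, 11): d=(16,-1) top-left  bias=+0
  edge (22, 11)→(24, 15): d=(2,4) right/bottom  bias=-1
    (8,0)@(17, 1): e=[231,-165,0] → ·  [on edge]
    (9,2)@(19, 5): e=[165,-99,0] → ·  [on edge]
    (10,4)@(21, 9): e=[99,-33,0] → ·  [on edge]
    (6,6)@(13, 13): e=[3,23,40] → #
    (7,6)@(15, 13): e=[9,25,32] → #
    (8,6)@(17, 13): e=[15,27,24] → #
    (9,6)@(19, 13): e=[21,29,16] → #
    (10,6)@(21, 13): e=[27,31,8] → #
    (11,6)@(23, 13): e=[33,33,0] → ·  [on edge]
    (6,7)@(13, 15): e=[-33,55,44] → ·
    (7,7)@(15, 15): e=[-27,57,36] → ·
    (8,7)@(17, 15): e=[-21,59,28] → ·
  covered (5 px):
    · · · · · · · · · · · ·
    · · · · · · · · · · · ·
    · · · · · · · · · · · ·
    · · · · · · · · · · · ·
    · · · · · · · · · · · ·
    · · · · · · · · · · · ·
    · · · · · · # # # # # ·
    · · · · · · · · · · · ·
T1:
  2·area = 66
  edge (6, 12)→(4, 8): d=(-2,-4) top-left  bias=+0
  edge (4, 8)→(22, 11): d=(18,3) right/bottom  bias=-1
  edge (22, 11)→(6, 12): d=(-16,1) right/bottom  bias=-1
    (2,4)@(5, 9): e=[2,15,49] → #
    (3,4)@(7, 9): e=[10,9,47] → #
    (4,4)@(9, 9): e=[18,3,45] → #
    (5,4)@(11, 9): e=[26,-3,43] → ·
    (2,5)@(5, 11): e=[-2,51,17] → ·
    (3,5)@(7, 11): e=[6,45,15] → #
    (5,5)@(11, 11): e=[22,33,11] → #
    (6,5)@(13, 11): e=[30,27,9] → #
    (7,5)@(15, 11): e=[38,21,7] → #
    (8,5)@(17, 11): e=[46,15,5] → #
    (9,5)@(19, 11): e=[54,9,3] → #
    (10,5)@(21, 11): e=[62,3,1] → #
  covered (11 px):
    · · · · · · · · · · · ·
    · · · · · · · · · · · ·
    · · · · · · · · · · · ·
    · · · · · · · · · · · ·
    · · # # # · · · · · · ·
    · · · # # # # # # # # ·
    · · · · · · · · · · · ·
    · · · · · · · · · · · ·
T2:
  2·area = 60
  edge (0, 16)→(0, 10): d=(0,-6) top-left  bias=+0
  edge (0, 10)→(10, 0): d=(10,-10) top-left  bias=+0
  edge (10, 0)→(0, 16): d=(-10,16) right/bottom  bias=-1
    (4,0)@(9, 1): e=[54,0,6] → #  [on edge]
    (5,0)@(11, 1): e=[66,20,-26] → ·
    (3,1)@(7, 3): e=[42,0,18] → #  [on edge]
    (4,1)@(9, 3): e=[54,20,-14] → ·
    (2,2)@(5, 5): e=[30,0,30] → #  [on edge]
    (3,2)@(7, 5): e=[42,20,-2] → ·
    (1,3)@(3, 7): e=[18,0,42] → #  [on edge]
    (3,3)@(7, 7): e=[42,40,-22] → ·
    (0,4)@(1, 9): e=[6,0,54] → #  [on edge]
    (2,4)@(5, 9): e=[30,40,-10] → ·
    (0,5)@(1, 11): e=[6,20,34] → #
    (2,5)@(5, 11): e=[30,60,-30] → ·
  covered (10 px):
    · · · · # · · · · · · ·
    · · · # · · · · · · · ·
    · · # · · · · · · · · ·
    · # # · · · · · · · · ·
    # # · · · · · · · · · ·
    # # · · · · · · · · · ·
    # · · · · · · · · · · ·
    · · · · · · · · · · · ·

Final: 26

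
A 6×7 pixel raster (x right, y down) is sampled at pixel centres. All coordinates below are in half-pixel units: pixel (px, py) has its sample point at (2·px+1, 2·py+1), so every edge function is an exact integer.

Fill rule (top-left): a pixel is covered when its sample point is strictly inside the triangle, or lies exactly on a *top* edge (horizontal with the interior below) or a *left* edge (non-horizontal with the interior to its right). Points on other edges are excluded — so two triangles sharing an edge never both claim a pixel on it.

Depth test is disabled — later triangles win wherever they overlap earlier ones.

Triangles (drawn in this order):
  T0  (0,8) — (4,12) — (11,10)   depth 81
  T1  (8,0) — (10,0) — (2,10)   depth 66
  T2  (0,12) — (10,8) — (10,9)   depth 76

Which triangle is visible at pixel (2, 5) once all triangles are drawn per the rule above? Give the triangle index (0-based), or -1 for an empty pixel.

T0:
  2·area = 36  (B↔C swapped to make it positive)
  edge (0, 8)→(11, 10): d=(11,2) right/bottom  bias=-1
  edge (11, 10)→(4, 12): d=(-7,2) right/bottom  bias=-1
  edge (4, 12)→(0, 8): d=(-4,-4) top-left  bias=+0
    (0,4)@(1, 9): e=[9,27,0] → #  [on edge]
    (1,4)@(3, 9): e=[5,23,8] → #
    (2,4)@(5, 9): e=[1,19,16] → #
    (3,4)@(7, 9): e=[-3,15,24] → ·
    (0,5)@(1, 11): e=[31,13,-8] → ·
    (1,5)@(3, 11): e=[27,9,0] → #  [on edge]
    (3,5)@(7, 11): e=[19,1,16] → #
    (4,5)@(9, 11): e=[15,-3,24] → ·
    (1,6)@(3, 13): e=[49,-5,-8] → ·
    (2,6)@(5, 13): e=[45,-9,0] → ·  [on edge]
    (3,6)@(7, 13): e=[41,-13,8] → ·
  covered (6 px):
    · · · · · ·
    · · · · · ·
    · · · · · ·
    · · · · · ·
    # # # · · ·
    · # # # · ·
    · · · · · ·
T1:
  2·area = 20
  edge (8, 0)→(10, 0): d=(2,0) top-left  bias=+0
  edge (10, 0)→(2, 10): d=(-8,10) right/bottom  bias=-1
  edge (2, 10)→(8, 0): d=(6,-10) top-left  bias=+0
    (4,0)@(9, 1): e=[2,2,16] → #
    (5,0)@(11, 1): e=[2,-18,36] → ·
    (3,1)@(7, 3): e=[6,6,8] → #
    (4,1)@(9, 3): e=[6,-14,28] → ·
    (2,2)@(5, 5): e=[10,10,0] → #  [on edge]
    (3,2)@(7, 5): e=[10,-10,20] → ·
    (2,3)@(5, 7): e=[14,-6,12] → ·
  covered (3 px):
    · · · · # ·
    · · · # · ·
    · · # · · ·
    · · · · · ·
    · · · · · ·
    · · · · · ·
    · · · · · ·
T2:
  2·area = 10
  edge (0, 12)→(10, 8): d=(10,-4) top-left  bias=+0
  edge (10, 8)→(10, 9): d=(0,1) right/bottom  bias=-1
  edge (10, 9)→(0, 12): d=(-10,3) right/bottom  bias=-1
    (4,4)@(9, 9): e=[6,1,3] → #
    (5,4)@(11, 9): e=[14,-1,-3] → ·
    (1,5)@(3, 11): e=[2,7,1] → #
    (2,5)@(5, 11): e=[10,5,-5] → ·
    (4,5)@(9, 11): e=[26,1,-17] → ·
    (1,6)@(3, 13): e=[22,7,-19] → ·
  covered (2 px):
    · · · · · ·
    · · · · · ·
    · · · · · ·
    · · · · · ·
    · · · · # ·
    · # · · · ·
    · · · · · ·

Z-buffer (winner per pixel, '.' = empty):
  . . . . 1 .
  . . . 1 . .
  . . 1 . . .
  . . . . . .
  0 0 0 . 2 .
  . 2 0 0 . .
  . . . . . .

Final: 0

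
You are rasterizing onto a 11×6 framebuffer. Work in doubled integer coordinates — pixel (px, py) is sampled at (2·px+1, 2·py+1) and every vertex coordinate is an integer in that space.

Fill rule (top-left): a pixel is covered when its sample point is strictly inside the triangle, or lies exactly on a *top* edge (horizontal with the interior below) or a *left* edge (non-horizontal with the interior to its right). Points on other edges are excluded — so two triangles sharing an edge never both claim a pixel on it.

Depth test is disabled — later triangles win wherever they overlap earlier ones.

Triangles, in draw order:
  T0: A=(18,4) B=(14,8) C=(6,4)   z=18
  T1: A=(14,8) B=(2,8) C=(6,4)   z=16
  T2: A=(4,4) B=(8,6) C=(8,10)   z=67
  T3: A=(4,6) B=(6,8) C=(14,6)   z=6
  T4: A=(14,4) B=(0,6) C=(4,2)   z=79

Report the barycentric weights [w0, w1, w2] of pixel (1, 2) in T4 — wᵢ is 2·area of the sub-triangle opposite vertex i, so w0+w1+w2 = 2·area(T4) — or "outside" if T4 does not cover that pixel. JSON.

T0:
  2·area = 48
  edge (18, 4)→(14, 8): d=(-4,4) right/bottom  bias=-1
  edge (14, 8)→(6, 4): d=(-8,-4) top-left  bias=+0
  edge (6, 4)→(18, 4): d=(12,0) top-left  bias=+0
    (10,0)@(21, 1): e=[0,84,-36] → ·  [on edge]
    (9,1)@(19, 3): e=[0,60,-12] → ·  [on edge]
    (4,2)@(9, 5): e=[32,4,12] → #
    (5,2)@(11, 5): e=[24,12,12] → #
    (6,2)@(13, 5): e=[16,20,12] → #
    (7,2)@(15, 5): e=[8,28,12] → #
    (8,2)@(17, 5): e=[0,36,12] → ·  [on edge]
    (4,3)@(9, 7): e=[24,-12,36] → ·
    (5,3)@(11, 7): e=[16,-4,36] → ·
    (6,3)@(13, 7): e=[8,4,36] → #
    (7,3)@(15, 7): e=[0,12,36] → ·  [on edge]
    (6,4)@(13, 9): e=[0,-12,60] → ·  [on edge]
    (5,5)@(11, 11): e=[0,-36,84] → ·  [on edge]
  covered (5 px):
    · · · · · · · · · · ·
    · · · · · · · · · · ·
    · · · · # # # # · · ·
    · · · · · · # · · · ·
    · · · · · · · · · · ·
    · · · · · · · · · · ·
T1:
  2·area = 48
  edge (14, 8)→(2, 8): d=(-12,0) right/bottom  bias=-1
  edge (2, 8)→(6, 4): d=(4,-4) top-left  bias=+0
  edge (6, 4)→(14, 8): d=(8,4) right/bottom  bias=-1
    (4,0)@(9, 1): e=[84,0,-36] → ·  [on edge]
    (3,1)@(7, 3): e=[60,0,-12] → ·  [on edge]
    (2,2)@(5, 5): e=[36,0,12] → #  [on edge]
    (3,2)@(7, 5): e=[36,8,4] → #
    (4,2)@(9, 5): e=[36,16,-4] → ·
    (1,3)@(3, 7): e=[12,0,36] → #  [on edge]
    (4,3)@(9, 7): e=[12,24,12] → #
    (5,3)@(11, 7): e=[12,32,4] → #
    (6,3)@(13, 7): e=[12,40,-4] → ·
    (0,4)@(1, 9): e=[-12,0,60] → ·  [on edge]
    (1,4)@(3, 9): e=[-12,8,52] → ·
    (2,4)@(5, 9): e=[-12,16,44] → ·
  covered (7 px):
    · · · · · · · · · · ·
    · · · · · · · · · · ·
    · · # # · · · · · · ·
    · # # # # # · · · · ·
    · · · · · · · · · · ·
    · · · · · · · · · · ·
T2:
  2·area = 16
  edge (4, 4)→(8, 6): d=(4,2) right/bottom  bias=-1
  edge (8, 6)→(8, 10): d=(0,4) right/bottom  bias=-1
  edge (8, 10)→(4, 4): d=(-4,-6) top-left  bias=+0
    (2,2)@(5, 5): e=[2,12,2] → #
    (3,2)@(7, 5): e=[-2,4,14] → ·
    (2,3)@(5, 7): e=[10,12,-6] → ·
    (3,3)@(7, 7): e=[6,4,6] → #
    (4,3)@(9, 7): e=[2,-4,18] → ·
    (3,4)@(7, 9): e=[14,4,-2] → ·
  covered (2 px):
    · · · · · · · · · · ·
    · · · · · · · · · · ·
    · · # · · · · · · · ·
    · · · # · · · · · · ·
    · · · · · · · · · · ·
    · · · · · · · · · · ·
T3:
  2·area = 20  (B↔C swapped to make it positive)
  edge (4, 6)→(14, 6): d=(10,0) top-left  bias=+0
  edge (14, 6)→(6, 8): d=(-8,2) right/bottom  bias=-1
  edge (6, 8)→(4, 6): d=(-2,-2) top-left  bias=+0
    (0,1)@(1, 3): e=[-30,50,0] → ·  [on edge]
    (1,2)@(3, 5): e=[-10,30,0] → ·  [on edge]
    (2,3)@(5, 7): e=[10,10,0] → #  [on edge]
    (3,3)@(7, 7): e=[10,6,4] → #
    (4,3)@(9, 7): e=[10,2,8] → #
    (5,3)@(11, 7): e=[10,-2,12] → ·
    (2,4)@(5, 9): e=[30,-6,-4] → ·
    (3,4)@(7, 9): e=[30,-10,0] → ·  [on edge]
    (4,4)@(9, 9): e=[30,-14,4] → ·
    (4,5)@(9, 11): e=[50,-30,0] → ·  [on edge]
  covered (3 px):
    · · · · · · · · · · ·
    · · · · · · · · · · ·
    · · · · · · · · · · ·
    · · # # # · · · · · ·
    · · · · · · · · · · ·
    · · · · · · · · · · ·
T4:
  2·area = 48
  edge (14, 4)→(0, 6): d=(-14,2) right/bottom  bias=-1
  edge (0, 6)→(4, 2): d=(4,-4) top-left  bias=+0
  edge (4, 2)→(14, 4): d=(10,2) right/bottom  bias=-1
    (2,0)@(5, 1): e=[60,0,-12] → ·  [on edge]
    (1,1)@(3, 3): e=[36,0,12] → #  [on edge]
    (2,1)@(5, 3): e=[32,8,8] → #
    (3,1)@(7, 3): e=[28,16,4] → #
    (4,1)@(9, 3): e=[24,24,0] → ·  [on edge]
    (10,1)@(21, 3): e=[0,72,-24] → ·  [on edge]
    (0,2)@(1, 5): e=[12,0,36] → #  [on edge]
    (3,2)@(7, 5): e=[0,24,24] → ·  [on edge]
    (9,2)@(19, 5): e=[-24,72,0] → ·  [on edge]
    (0,3)@(1, 7): e=[-16,8,56] → ·
    (1,3)@(3, 7): e=[-20,16,52] → ·
    (2,3)@(5, 7): e=[-24,24,48] → ·
  covered (6 px):
    · · · · · · · · · · ·
    · # # # · · · · · · ·
    # # # · · · · · · · ·
    · · · · · · · · · · ·
    · · · · · · · · · · ·
    · · · · · · · · · · ·

Final: [8,32,8]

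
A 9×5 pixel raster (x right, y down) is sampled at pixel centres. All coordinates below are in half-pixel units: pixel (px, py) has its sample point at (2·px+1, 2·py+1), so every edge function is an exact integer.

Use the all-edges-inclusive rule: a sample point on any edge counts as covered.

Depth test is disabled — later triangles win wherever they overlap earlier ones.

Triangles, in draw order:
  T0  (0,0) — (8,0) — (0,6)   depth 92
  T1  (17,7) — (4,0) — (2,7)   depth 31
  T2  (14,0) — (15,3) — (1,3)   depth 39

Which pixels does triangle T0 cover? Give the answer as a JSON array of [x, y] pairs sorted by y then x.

T0:
  2·area = 48
  edge (0, 0)→(8, 0): d=(8,0) inclusive
  edge (8, 0)→(0, 6): d=(-8,6) inclusive
  edge (0, 6)→(0, 0): d=(0,-6) inclusive
    (0,0)@(1, 1): e=[8,34,6] → #
    (1,0)@(3, 1): e=[8,22,18] → #
    (2,0)@(5, 1): e=[8,10,30] → #
    (3,0)@(7, 1): e=[8,-2,42] → ·
    (0,1)@(1, 3): e=[24,18,6] → #
    (2,1)@(5, 3): e=[24,-6,30] → ·
    (0,2)@(1, 5): e=[40,2,6] → #
    (1,2)@(3, 5): e=[40,-10,18] → ·
    (0,3)@(1, 7): e=[56,-14,6] → ·
  covered (6 px):
    # # # · · · · · ·
    # # · · · · · · ·
    # · · · · · · · ·
    · · · · · · · · ·
    · · · · · · · · ·
T1:
  2·area = 105  (B↔C swapped to make it positive)
  edge (17, 7)→(2, 7): d=(-15,0) inclusive
  edge (2, 7)→(4, 0): d=(2,-7) inclusive
  edge (4, 0)→(17, 7): d=(13,7) inclusive
    (2,0)@(5, 1): e=[90,9,6] → #
    (3,0)@(7, 1): e=[90,23,-8] → ·
    (2,1)@(5, 3): e=[60,13,32] → #
    (3,1)@(7, 3): e=[60,27,18] → #
    (4,1)@(9, 3): e=[60,41,4] → #
    (5,1)@(11, 3): e=[60,55,-10] → ·
    (1,2)@(3, 5): e=[30,3,72] → #
    (5,2)@(11, 5): e=[30,59,16] → #
    (6,2)@(13, 5): e=[30,73,2] → #
    (7,2)@(15, 5): e=[30,87,-12] → ·
    (0,3)@(1, 7): e=[0,-7,112] → ·  [on edge]
    (1,3)@(3, 7): e=[0,7,98] → #  [on edge]
    (2,3)@(5, 7): e=[0,21,84] → #  [on edge]
    (3,3)@(7, 7): e=[0,35,70] → #  [on edge]
    (4,3)@(9, 7): e=[0,49,56] → #  [on edge]
    (5,3)@(11, 7): e=[0,63,42] → #  [on edge]
    (6,3)@(13, 7): e=[0,77,28] → #  [on edge]
    (7,3)@(15, 7): e=[0,91,14] → #  [on edge]
    (8,3)@(17, 7): e=[0,105,0] → #  [on edge]
  covered (18 px):
    · · # · · · · · ·
    · · # # # · · · ·
    · # # # # # # · ·
    · # # # # # # # #
    · · · · · · · · ·
T2:
  2·area = 42
  edge (14, 0)→(15, 3): d=(1,3) inclusive
  edge (15, 3)→(1, 3): d=(-14,0) inclusive
  edge (1, 3)→(14, 0): d=(13,-3) inclusive
    (5,0)@(11, 1): e=[10,28,4] → #
    (6,0)@(13, 1): e=[4,28,10] → #
    (7,0)@(15, 1): e=[-2,28,16] → ·
    (0,1)@(1, 3): e=[42,0,0] → #  [on edge]
    (1,1)@(3, 3): e=[36,0,6] → #  [on edge]
    (2,1)@(5, 3): e=[30,0,12] → #  [on edge]
    (3,1)@(7, 3): e=[24,0,18] → #  [on edge]
    (4,1)@(9, 3): e=[18,0,24] → #  [on edge]
    (5,1)@(11, 3): e=[12,0,30] → #  [on edge]
    (6,1)@(13, 3): e=[6,0,36] → #  [on edge]
    (7,1)@(15, 3): e=[0,0,42] → #  [on edge]
    (8,1)@(17, 3): e=[-6,0,48] → ·  [on edge]
    (8,4)@(17, 9): e=[0,-84,126] → ·  [on edge]
  covered (10 px):
    · · · · · # # · ·
    # # # # # # # # ·
    · · · · · · · · ·
    · · · · · · · · ·
    · · · · · · · · ·

Result: [[0,0],[1,0],[2,0],[0,1],[1,1],[0,2]]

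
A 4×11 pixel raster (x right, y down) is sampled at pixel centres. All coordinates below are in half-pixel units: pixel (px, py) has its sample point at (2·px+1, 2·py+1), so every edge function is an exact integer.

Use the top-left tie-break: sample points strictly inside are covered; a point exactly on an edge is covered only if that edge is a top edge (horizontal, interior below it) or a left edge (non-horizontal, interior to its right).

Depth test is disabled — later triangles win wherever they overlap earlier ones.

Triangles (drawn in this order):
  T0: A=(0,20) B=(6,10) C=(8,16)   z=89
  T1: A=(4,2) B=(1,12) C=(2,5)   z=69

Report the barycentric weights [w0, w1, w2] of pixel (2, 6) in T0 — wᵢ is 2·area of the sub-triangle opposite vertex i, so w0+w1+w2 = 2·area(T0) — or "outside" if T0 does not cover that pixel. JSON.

T0:
  2·area = 56
  edge (0, 20)→(6, 10): d=(6,-10) top-left  bias=+0
  edge (6, 10)→(8, 16): d=(2,6) right/bottom  bias=-1
  edge (8, 16)→(0, 20): d=(-8,4) right/bottom  bias=-1
    (1,0)@(3, 1): e=[-84,0,140] → .  [on edge]
    (2,3)@(5, 7): e=[-28,0,84] → .  [on edge]
    (2,6)@(5, 13): e=[8,12,36] → X
    (3,6)@(7, 13): e=[28,0,28] → .  [on edge]
    (1,7)@(3, 15): e=[0,28,28] → X  [on edge]
    (3,7)@(7, 15): e=[40,4,12] → X
    (1,8)@(3, 17): e=[12,32,12] → X
    (3,8)@(7, 17): e=[52,8,-4] → .
    (0,9)@(1, 19): e=[4,48,4] → X
    (1,9)@(3, 19): e=[24,36,-4] → .
    (2,9)@(5, 19): e=[44,24,-12] → .
    (0,10)@(1, 21): e=[16,52,-12] → .
  covered (7 px):
    . . . .
    . . . .
    . . . .
    . . . .
    . . . .
    . . . .
    . . X .
    . X X X
    . X X .
    X . . .
    . . . .
T1:
  2·area = 11
  edge (4, 2)→(1, 12): d=(-3,10) right/bottom  bias=-1
  edge (1, 12)→(2, 5): d=(1,-7) top-left  bias=+0
  edge (2, 5)→(4, 2): d=(2,-3) top-left  bias=+0
    (1,2)@(3, 5): e=[1,7,3] → X
    (2,2)@(5, 5): e=[-19,21,9] → .
    (1,3)@(3, 7): e=[-5,9,7] → .
  covered (1 px):
    . . . .
    . . . .
    . X . .
    . . . .
    . . . .
    . . . .
    . . . .
    . . . .
    . . . .
    . . . .
    . . . .

Final: [12,36,8]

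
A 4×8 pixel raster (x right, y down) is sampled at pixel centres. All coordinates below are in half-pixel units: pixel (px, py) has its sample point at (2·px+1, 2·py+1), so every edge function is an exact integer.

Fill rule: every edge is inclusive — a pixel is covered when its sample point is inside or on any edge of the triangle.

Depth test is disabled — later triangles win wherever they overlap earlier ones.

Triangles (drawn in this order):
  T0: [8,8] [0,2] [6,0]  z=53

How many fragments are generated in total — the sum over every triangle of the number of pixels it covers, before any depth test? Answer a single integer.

T0:
  2·area = 52
  edge (8, 8)→(0, 2): d=(-8,-6) inclusive
  edge (0, 2)→(6, 0): d=(6,-2) inclusive
  edge (6, 0)→(8, 8): d=(2,8) inclusive
    (1,0)@(3, 1): e=[26,0,26] → #  [on edge]
    (2,0)@(5, 1): e=[38,4,10] → #
    (3,0)@(7, 1): e=[50,8,-6] → ·
    (1,1)@(3, 3): e=[10,12,30] → #
    (3,1)@(7, 3): e=[34,20,-2] → ·
    (1,2)@(3, 5): e=[-6,24,34] → ·
    (2,2)@(5, 5): e=[6,28,18] → #
    (3,2)@(7, 5): e=[18,32,2] → #
    (2,3)@(5, 7): e=[-10,40,22] → ·
    (3,3)@(7, 7): e=[2,44,6] → #
    (3,4)@(7, 9): e=[-14,56,10] → ·
  covered (7 px):
    · # # ·
    · # # ·
    · · # #
    · · · #
    · · · ·
    · · · ·
    · · · ·
    · · · ·

Answer: 7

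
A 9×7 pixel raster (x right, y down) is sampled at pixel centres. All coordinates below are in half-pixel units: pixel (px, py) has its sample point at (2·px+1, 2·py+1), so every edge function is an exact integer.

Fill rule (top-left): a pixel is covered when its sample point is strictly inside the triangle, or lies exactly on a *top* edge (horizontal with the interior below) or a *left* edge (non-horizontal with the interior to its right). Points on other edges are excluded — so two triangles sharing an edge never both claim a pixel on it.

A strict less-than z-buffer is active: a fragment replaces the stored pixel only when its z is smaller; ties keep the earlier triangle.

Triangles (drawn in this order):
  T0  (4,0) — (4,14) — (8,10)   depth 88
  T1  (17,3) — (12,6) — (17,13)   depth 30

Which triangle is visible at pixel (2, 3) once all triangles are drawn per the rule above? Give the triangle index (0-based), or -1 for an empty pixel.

T0:
  2·area = 56  (B↔C swapped to make it positive)
  edge (4, 0)→(8, 10): d=(4,10) right/bottom  bias=-1
  edge (8, 10)→(4, 14): d=(-4,4) right/bottom  bias=-1
  edge (4, 14)→(4, 0): d=(0,-14) top-left  bias=+0
    (8,0)@(17, 1): e=[-126,0,182] → ·  [on edge]
    (2,1)@(5, 3): e=[2,40,14] → #
    (3,1)@(7, 3): e=[-18,32,42] → ·
    (7,1)@(15, 3): e=[-98,0,154] → ·  [on edge]
    (2,2)@(5, 5): e=[10,32,14] → #
    (3,2)@(7, 5): e=[-10,24,42] → ·
    (6,2)@(13, 5): e=[-70,0,126] → ·  [on edge]
    (2,3)@(5, 7): e=[18,24,14] → #
    (3,3)@(7, 7): e=[-2,16,42] → ·
    (5,3)@(11, 7): e=[-42,0,98] → ·  [on edge]
    (2,4)@(5, 9): e=[26,16,14] → #
    (3,4)@(7, 9): e=[6,8,42] → #
    (4,4)@(9, 9): e=[-14,0,70] → ·  [on edge]
    (3,5)@(7, 11): e=[14,0,42] → ·  [on edge]
    (2,6)@(5, 13): e=[42,0,14] → ·  [on edge]
  covered (6 px):
    · · · · · · · · ·
    · · # · · · · · ·
    · · # · · · · · ·
    · · # · · · · · ·
    · · # # · · · · ·
    · · # · · · · · ·
    · · · · · · · · ·
T1:
  2·area = 50  (B↔C swapped to make it positive)
  edge (17, 3)→(17, 13): d=(0,10) right/bottom  bias=-1
  edge (17, 13)→(12, 6): d=(-5,-7) top-left  bias=+0
  edge (12, 6)→(17, 3): d=(5,-3) top-left  bias=+0
    (8,0)@(17, 1): e=[0,60,-10] → ·  [on edge]
    (8,1)@(17, 3): e=[0,50,0] → ·  [on edge]
    (7,2)@(15, 5): e=[20,26,4] → #
    (8,2)@(17, 5): e=[0,40,10] → ·  [on edge]
    (6,3)@(13, 7): e=[40,2,8] → #
    (8,3)@(17, 7): e=[0,30,20] → ·  [on edge]
    (3,4)@(7, 9): e=[100,-50,0] → ·  [on edge]
    (6,4)@(13, 9): e=[40,-8,18] → ·
    (7,4)@(15, 9): e=[20,6,24] → #
    (8,4)@(17, 9): e=[0,20,30] → ·  [on edge]
    (7,5)@(15, 11): e=[20,-4,34] → ·
    (8,5)@(17, 11): e=[0,10,40] → ·  [on edge]
    (8,6)@(17, 13): e=[0,0,50] → ·  [on edge]
  covered (4 px):
    · · · · · · · · ·
    · · · · · · · · ·
    · · · · · · · # ·
    · · · · · · # # ·
    · · · · · · · # ·
    · · · · · · · · ·
    · · · · · · · · ·

Z-buffer (winner per pixel, '.' = empty):
  . . . . . . . . .
  . . 0 . . . . . .
  . . 0 . . . . 1 .
  . . 0 . . . 1 1 .
  . . 0 0 . . . 1 .
  . . 0 . . . . . .
  . . . . . . . . .

Final: 0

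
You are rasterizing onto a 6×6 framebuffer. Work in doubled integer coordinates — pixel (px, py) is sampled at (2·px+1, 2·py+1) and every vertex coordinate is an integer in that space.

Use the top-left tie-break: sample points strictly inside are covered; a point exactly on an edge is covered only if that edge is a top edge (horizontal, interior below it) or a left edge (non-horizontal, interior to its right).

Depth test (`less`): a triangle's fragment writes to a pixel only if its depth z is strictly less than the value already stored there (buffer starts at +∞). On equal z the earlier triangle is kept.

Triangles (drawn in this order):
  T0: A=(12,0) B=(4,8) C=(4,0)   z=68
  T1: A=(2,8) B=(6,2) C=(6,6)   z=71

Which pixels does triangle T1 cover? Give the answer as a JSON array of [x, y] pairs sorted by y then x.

T0:
  2·area = 64
  edge (12, 0)→(4, 8): d=(-8,8) right/bottom  bias=-1
  edge (4, 8)→(4, 0): d=(0,-8) top-left  bias=+0
  edge (4, 0)→(12, 0): d=(8,0) top-left  bias=+0
    (2,0)@(5, 1): e=[48,8,8] → █
    (3,0)@(7, 1): e=[32,24,8] → █
    (4,0)@(9, 1): e=[16,40,8] → █
    (5,0)@(11, 1): e=[0,56,8] → ·  [on edge]
    (2,1)@(5, 3): e=[32,8,24] → █
    (4,1)@(9, 3): e=[0,40,24] → ·  [on edge]
    (2,2)@(5, 5): e=[16,8,40] → █
    (3,2)@(7, 5): e=[0,24,40] → ·  [on edge]
    (2,3)@(5, 7): e=[0,8,56] → ·  [on edge]
    (1,4)@(3, 9): e=[0,-8,72] → ·  [on edge]
    (0,5)@(1, 11): e=[0,-24,88] → ·  [on edge]
  covered (6 px):
    · · █ █ █ ·
    · · █ █ · ·
    · · █ · · ·
    · · · · · ·
    · · · · · ·
    · · · · · ·
T1:
  2·area = 16
  edge (2, 8)→(6, 2): d=(4,-6) top-left  bias=+0
  edge (6, 2)→(6, 6): d=(0,4) right/bottom  bias=-1
  edge (6, 6)→(2, 8): d=(-4,2) right/bottom  bias=-1
    (2,2)@(5, 5): e=[6,4,6] → █
    (3,2)@(7, 5): e=[18,-4,2] → ·
    (1,3)@(3, 7): e=[2,12,2] → █
    (2,3)@(5, 7): e=[14,4,-2] → ·
    (1,4)@(3, 9): e=[10,12,-6] → ·
  covered (2 px):
    · · · · · ·
    · · · · · ·
    · · █ · · ·
    · █ · · · ·
    · · · · · ·
    · · · · · ·

Final: [[2,2],[1,3]]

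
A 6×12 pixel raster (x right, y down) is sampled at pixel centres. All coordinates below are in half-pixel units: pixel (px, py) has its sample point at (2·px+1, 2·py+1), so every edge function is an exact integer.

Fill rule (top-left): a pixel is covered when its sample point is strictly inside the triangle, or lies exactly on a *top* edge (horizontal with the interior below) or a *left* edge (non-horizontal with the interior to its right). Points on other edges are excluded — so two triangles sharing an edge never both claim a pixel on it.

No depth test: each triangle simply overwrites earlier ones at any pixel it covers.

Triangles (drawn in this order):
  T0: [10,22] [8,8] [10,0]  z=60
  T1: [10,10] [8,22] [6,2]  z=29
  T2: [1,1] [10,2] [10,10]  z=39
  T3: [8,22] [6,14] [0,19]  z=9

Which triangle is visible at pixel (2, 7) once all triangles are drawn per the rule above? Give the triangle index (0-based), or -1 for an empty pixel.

T0:
  2·area = 44
  edge (10, 22)→(8, 8): d=(-2,-14) top-left  bias=+0
  edge (8, 8)→(10, 0): d=(2,-8) top-left  bias=+0
  edge (10, 0)→(10, 22): d=(0,22) right/bottom  bias=-1
    (3,0)@(7, 1): e=[0,-22,66] → .  [on edge]
    (4,2)@(9, 5): e=[20,2,22] → X
    (5,2)@(11, 5): e=[48,18,-22] → .
    (4,3)@(9, 7): e=[16,6,22] → X
    (5,3)@(11, 7): e=[44,22,-22] → .
    (4,4)@(9, 9): e=[12,10,22] → X
    (5,4)@(11, 9): e=[40,26,-22] → .
    (4,5)@(9, 11): e=[8,14,22] → X
    (5,5)@(11, 11): e=[36,30,-22] → .
    (4,6)@(9, 13): e=[4,18,22] → X
    (5,6)@(11, 13): e=[32,34,-22] → .
    (4,7)@(9, 15): e=[0,22,22] → X  [on edge]
  covered (6 px):
    . . . . . .
    . . . . . .
    . . . . X .
    . . . . X .
    . . . . X .
    . . . . X .
    . . . . X .
    . . . . X .
    . . . . . .
    . . . . . .
    . . . . . .
    . . . . . .
T1:
  2·area = 64
  edge (10, 10)→(8, 22): d=(-2,12) right/bottom  bias=-1
  edge (8, 22)→(6, 2): d=(-2,-20) top-left  bias=+0
  edge (6, 2)→(10, 10): d=(4,8) right/bottom  bias=-1
    (3,2)@(7, 5): e=[46,14,4] → X
    (4,2)@(9, 5): e=[22,54,-12] → .
    (3,3)@(7, 7): e=[42,10,12] → X
    (4,3)@(9, 7): e=[18,50,-4] → .
    (3,4)@(7, 9): e=[38,6,20] → X
    (4,4)@(9, 9): e=[14,46,4] → X
    (5,4)@(11, 9): e=[-10,86,-12] → .
    (3,5)@(7, 11): e=[34,2,28] → X
    (5,5)@(11, 11): e=[-14,82,-4] → .
    (3,6)@(7, 13): e=[30,-2,36] → .
    (4,6)@(9, 13): e=[6,38,20] → X
    (5,6)@(11, 13): e=[-18,78,4] → .
  covered (8 px):
    . . . . . .
    . . . . . .
    . . . X . .
    . . . X . .
    . . . X X .
    . . . X X .
    . . . . X .
    . . . . X .
    . . . . . .
    . . . . . .
    . . . . . .
    . . . . . .
T2:
  2·area = 72
  edge (1, 1)→(10, 2): d=(9,1) right/bottom  bias=-1
  edge (10, 2)→(10, 10): d=(0,8) right/bottom  bias=-1
  edge (10, 10)→(1, 1): d=(-9,-9) top-left  bias=+0
    (0,0)@(1, 1): e=[0,72,0] → .  [on edge]
    (1,1)@(3, 3): e=[16,56,0] → X  [on edge]
    (2,1)@(5, 3): e=[14,40,18] → X
    (3,1)@(7, 3): e=[12,24,36] → X
    (4,1)@(9, 3): e=[10,8,54] → X
    (5,1)@(11, 3): e=[8,-8,72] → .
    (1,2)@(3, 5): e=[34,56,-18] → .
    (2,2)@(5, 5): e=[32,40,0] → X  [on edge]
    (5,2)@(11, 5): e=[26,-8,54] → .
    (2,3)@(5, 7): e=[50,40,-18] → .
    (3,3)@(7, 7): e=[48,24,0] → X  [on edge]
    (5,3)@(11, 7): e=[44,-8,36] → .
    (4,4)@(9, 9): e=[64,8,0] → X  [on edge]
    (5,5)@(11, 11): e=[80,-8,0] → .  [on edge]
  covered (10 px):
    . . . . . .
    . X X X X .
    . . X X X .
    . . . X X .
    . . . . X .
    . . . . . .
    . . . . . .
    . . . . . .
    . . . . . .
    . . . . . .
    . . . . . .
    . . . . . .
T3:
  2·area = 58  (B↔C swapped to make it positive)
  edge (8, 22)→(0, 19): d=(-8,-3) top-left  bias=+0
  edge (0, 19)→(6, 14): d=(6,-5) top-left  bias=+0
  edge (6, 14)→(8, 22): d=(2,8) right/bottom  bias=-1
    (2,7)@(5, 15): e=[47,1,10] → X
    (3,7)@(7, 15): e=[53,11,-6] → .
    (1,8)@(3, 17): e=[25,3,30] → X
    (3,8)@(7, 17): e=[37,23,-2] → .
    (0,9)@(1, 19): e=[3,5,50] → X
    (3,9)@(7, 19): e=[21,35,2] → X
    (4,9)@(9, 19): e=[27,45,-14] → .
    (0,10)@(1, 21): e=[-13,17,54] → .
    (1,10)@(3, 21): e=[-7,27,38] → .
    (2,10)@(5, 21): e=[-1,37,22] → .
    (3,10)@(7, 21): e=[5,47,6] → X
    (4,10)@(9, 21): e=[11,57,-10] → .
  covered (8 px):
    . . . . . .
    . . . . . .
    . . . . . .
    . . . . . .
    . . . . . .
    . . . . . .
    . . . . . .
    . . X . . .
    . X X . . .
    X X X X . .
    . . . X . .
    . . . . . .

Z-buffer (winner per pixel, '.' = empty):
  . . . . . .
  . 2 2 2 2 .
  . . 2 2 2 .
  . . . 2 2 .
  . . . 1 2 .
  . . . 1 1 .
  . . . . 1 .
  . . 3 . 1 .
  . 3 3 . . .
  3 3 3 3 . .
  . . . 3 . .
  . . . . . .

Answer: 3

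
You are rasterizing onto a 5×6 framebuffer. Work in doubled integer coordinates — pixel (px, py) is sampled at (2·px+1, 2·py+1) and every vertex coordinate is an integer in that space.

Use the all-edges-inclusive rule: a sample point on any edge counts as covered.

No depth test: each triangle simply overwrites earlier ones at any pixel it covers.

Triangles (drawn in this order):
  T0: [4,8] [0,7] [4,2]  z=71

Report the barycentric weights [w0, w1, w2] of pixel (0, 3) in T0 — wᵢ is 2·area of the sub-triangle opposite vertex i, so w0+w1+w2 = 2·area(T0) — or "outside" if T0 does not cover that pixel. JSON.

T0:
  2·area = 24
  edge (4, 8)→(0, 7): d=(-4,-1) inclusive
  edge (0, 7)→(4, 2): d=(4,-5) inclusive
  edge (4, 2)→(4, 8): d=(0,6) inclusive
    (1,2)@(3, 5): e=[11,7,6] → X
    (2,2)@(5, 5): e=[13,17,-6] → .
    (0,3)@(1, 7): e=[1,5,18] → X
    (2,3)@(5, 7): e=[5,25,-6] → .
    (0,4)@(1, 9): e=[-7,13,18] → .
    (1,4)@(3, 9): e=[-5,23,6] → .
  covered (3 px):
    . . . . .
    . . . . .
    . X . . .
    X X . . .
    . . . . .
    . . . . .

Final: [5,18,1]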